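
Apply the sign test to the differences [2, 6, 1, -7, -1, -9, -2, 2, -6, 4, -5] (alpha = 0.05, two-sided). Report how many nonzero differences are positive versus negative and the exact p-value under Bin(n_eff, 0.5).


Step 1: Discard zero differences. Original n = 11; n_eff = number of nonzero differences = 11.
Nonzero differences (with sign): +2, +6, +1, -7, -1, -9, -2, +2, -6, +4, -5
Step 2: Count signs: positive = 5, negative = 6.
Step 3: Under H0: P(positive) = 0.5, so the number of positives S ~ Bin(11, 0.5).
Step 4: Two-sided exact p-value = sum of Bin(11,0.5) probabilities at or below the observed probability = 1.000000.
Step 5: alpha = 0.05. fail to reject H0.

n_eff = 11, pos = 5, neg = 6, p = 1.000000, fail to reject H0.


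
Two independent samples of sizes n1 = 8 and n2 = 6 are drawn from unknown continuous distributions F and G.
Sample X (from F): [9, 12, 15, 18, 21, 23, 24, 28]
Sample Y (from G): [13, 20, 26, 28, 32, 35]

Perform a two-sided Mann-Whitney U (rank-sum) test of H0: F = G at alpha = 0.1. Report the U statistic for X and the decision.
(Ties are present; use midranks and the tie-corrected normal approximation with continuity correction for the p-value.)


Step 1: Combine and sort all 14 observations; assign midranks.
sorted (value, group): (9,X), (12,X), (13,Y), (15,X), (18,X), (20,Y), (21,X), (23,X), (24,X), (26,Y), (28,X), (28,Y), (32,Y), (35,Y)
ranks: 9->1, 12->2, 13->3, 15->4, 18->5, 20->6, 21->7, 23->8, 24->9, 26->10, 28->11.5, 28->11.5, 32->13, 35->14
Step 2: Rank sum for X: R1 = 1 + 2 + 4 + 5 + 7 + 8 + 9 + 11.5 = 47.5.
Step 3: U_X = R1 - n1(n1+1)/2 = 47.5 - 8*9/2 = 47.5 - 36 = 11.5.
       U_Y = n1*n2 - U_X = 48 - 11.5 = 36.5.
Step 4: Ties are present, so use the tie-corrected normal approximation (with continuity correction) for the p-value.
Step 5: p-value = 0.120926; compare to alpha = 0.1. fail to reject H0.

U_X = 11.5, p = 0.120926, fail to reject H0 at alpha = 0.1.


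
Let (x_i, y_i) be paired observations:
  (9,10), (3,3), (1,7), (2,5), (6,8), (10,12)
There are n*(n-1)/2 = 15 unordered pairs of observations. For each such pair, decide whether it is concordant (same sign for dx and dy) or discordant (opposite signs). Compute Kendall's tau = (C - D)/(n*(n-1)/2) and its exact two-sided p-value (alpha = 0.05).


Step 1: Enumerate the 15 unordered pairs (i,j) with i<j and classify each by sign(x_j-x_i) * sign(y_j-y_i).
  (1,2):dx=-6,dy=-7->C; (1,3):dx=-8,dy=-3->C; (1,4):dx=-7,dy=-5->C; (1,5):dx=-3,dy=-2->C
  (1,6):dx=+1,dy=+2->C; (2,3):dx=-2,dy=+4->D; (2,4):dx=-1,dy=+2->D; (2,5):dx=+3,dy=+5->C
  (2,6):dx=+7,dy=+9->C; (3,4):dx=+1,dy=-2->D; (3,5):dx=+5,dy=+1->C; (3,6):dx=+9,dy=+5->C
  (4,5):dx=+4,dy=+3->C; (4,6):dx=+8,dy=+7->C; (5,6):dx=+4,dy=+4->C
Step 2: C = 12, D = 3, total pairs = 15.
Step 3: tau = (C - D)/(n(n-1)/2) = (12 - 3)/15 = 0.600000.
Step 4: Exact two-sided p-value (enumerate n! = 720 permutations of y under H0): p = 0.136111.
Step 5: alpha = 0.05. fail to reject H0.

tau_b = 0.6000 (C=12, D=3), p = 0.136111, fail to reject H0.


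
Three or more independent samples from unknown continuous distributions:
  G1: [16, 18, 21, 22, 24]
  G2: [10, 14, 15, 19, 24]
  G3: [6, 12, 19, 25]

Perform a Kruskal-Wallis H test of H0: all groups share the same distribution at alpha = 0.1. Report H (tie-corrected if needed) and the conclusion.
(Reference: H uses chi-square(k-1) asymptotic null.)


Step 1: Combine all N = 14 observations and assign midranks.
sorted (value, group, rank): (6,G3,1), (10,G2,2), (12,G3,3), (14,G2,4), (15,G2,5), (16,G1,6), (18,G1,7), (19,G2,8.5), (19,G3,8.5), (21,G1,10), (22,G1,11), (24,G1,12.5), (24,G2,12.5), (25,G3,14)
Step 2: Sum ranks within each group.
R_1 = 46.5 (n_1 = 5)
R_2 = 32 (n_2 = 5)
R_3 = 26.5 (n_3 = 4)
Step 3: H = 12/(N(N+1)) * sum(R_i^2/n_i) - 3(N+1)
     = 12/(14*15) * (46.5^2/5 + 32^2/5 + 26.5^2/4) - 3*15
     = 0.057143 * 812.812 - 45
     = 1.446429.
Step 4: Ties present; correction factor C = 1 - 12/(14^3 - 14) = 0.995604. Corrected H = 1.446429 / 0.995604 = 1.452815.
Step 5: Under H0, H ~ chi^2(2); p-value = 0.483643.
Step 6: alpha = 0.1. fail to reject H0.

H = 1.4528, df = 2, p = 0.483643, fail to reject H0.


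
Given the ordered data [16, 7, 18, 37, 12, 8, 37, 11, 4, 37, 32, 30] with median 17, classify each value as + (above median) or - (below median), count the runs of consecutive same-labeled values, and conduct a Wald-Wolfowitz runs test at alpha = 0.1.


Step 1: Compute median = 17; label A = above, B = below.
Labels in order: BBAABBABBAAA  (n_A = 6, n_B = 6)
Step 2: Count runs R = 6.
Step 3: Under H0 (random ordering), E[R] = 2*n_A*n_B/(n_A+n_B) + 1 = 2*6*6/12 + 1 = 7.0000.
        Var[R] = 2*n_A*n_B*(2*n_A*n_B - n_A - n_B) / ((n_A+n_B)^2 * (n_A+n_B-1)) = 4320/1584 = 2.7273.
        SD[R] = 1.6514.
Step 4: Continuity-corrected z = (R + 0.5 - E[R]) / SD[R] = (6 + 0.5 - 7.0000) / 1.6514 = -0.3028.
Step 5: Two-sided p-value via normal approximation = 2*(1 - Phi(|z|)) = 0.762069.
Step 6: alpha = 0.1. fail to reject H0.

R = 6, z = -0.3028, p = 0.762069, fail to reject H0.


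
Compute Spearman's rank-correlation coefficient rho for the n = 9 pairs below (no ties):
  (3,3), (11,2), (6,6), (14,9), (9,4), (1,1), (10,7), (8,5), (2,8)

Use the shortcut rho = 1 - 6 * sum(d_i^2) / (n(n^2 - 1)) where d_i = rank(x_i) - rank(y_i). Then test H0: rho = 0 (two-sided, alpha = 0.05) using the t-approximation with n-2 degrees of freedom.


Step 1: Rank x and y separately (midranks; no ties here).
rank(x): 3->3, 11->8, 6->4, 14->9, 9->6, 1->1, 10->7, 8->5, 2->2
rank(y): 3->3, 2->2, 6->6, 9->9, 4->4, 1->1, 7->7, 5->5, 8->8
Step 2: d_i = R_x(i) - R_y(i); compute d_i^2.
  (3-3)^2=0, (8-2)^2=36, (4-6)^2=4, (9-9)^2=0, (6-4)^2=4, (1-1)^2=0, (7-7)^2=0, (5-5)^2=0, (2-8)^2=36
sum(d^2) = 80.
Step 3: rho = 1 - 6*80 / (9*(9^2 - 1)) = 1 - 480/720 = 0.333333.
Step 4: Under H0, t = rho * sqrt((n-2)/(1-rho^2)) = 0.9354 ~ t(7).
Step 5: Two-sided p-value from the t-distribution with 7 df = 0.380713.
Step 6: alpha = 0.05. fail to reject H0.

rho = 0.3333, p = 0.380713, fail to reject H0 at alpha = 0.05.


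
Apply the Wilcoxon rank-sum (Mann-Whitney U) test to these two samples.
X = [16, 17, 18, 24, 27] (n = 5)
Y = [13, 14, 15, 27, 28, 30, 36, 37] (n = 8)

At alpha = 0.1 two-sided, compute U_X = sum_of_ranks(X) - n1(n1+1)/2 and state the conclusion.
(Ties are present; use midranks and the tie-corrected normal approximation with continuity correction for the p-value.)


Step 1: Combine and sort all 13 observations; assign midranks.
sorted (value, group): (13,Y), (14,Y), (15,Y), (16,X), (17,X), (18,X), (24,X), (27,X), (27,Y), (28,Y), (30,Y), (36,Y), (37,Y)
ranks: 13->1, 14->2, 15->3, 16->4, 17->5, 18->6, 24->7, 27->8.5, 27->8.5, 28->10, 30->11, 36->12, 37->13
Step 2: Rank sum for X: R1 = 4 + 5 + 6 + 7 + 8.5 = 30.5.
Step 3: U_X = R1 - n1(n1+1)/2 = 30.5 - 5*6/2 = 30.5 - 15 = 15.5.
       U_Y = n1*n2 - U_X = 40 - 15.5 = 24.5.
Step 4: Ties are present, so use the tie-corrected normal approximation (with continuity correction) for the p-value.
Step 5: p-value = 0.557643; compare to alpha = 0.1. fail to reject H0.

U_X = 15.5, p = 0.557643, fail to reject H0 at alpha = 0.1.


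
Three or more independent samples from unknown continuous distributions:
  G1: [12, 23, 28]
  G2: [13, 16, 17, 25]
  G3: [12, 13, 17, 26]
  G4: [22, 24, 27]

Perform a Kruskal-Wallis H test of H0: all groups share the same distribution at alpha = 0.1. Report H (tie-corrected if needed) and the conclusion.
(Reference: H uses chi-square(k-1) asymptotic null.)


Step 1: Combine all N = 14 observations and assign midranks.
sorted (value, group, rank): (12,G1,1.5), (12,G3,1.5), (13,G2,3.5), (13,G3,3.5), (16,G2,5), (17,G2,6.5), (17,G3,6.5), (22,G4,8), (23,G1,9), (24,G4,10), (25,G2,11), (26,G3,12), (27,G4,13), (28,G1,14)
Step 2: Sum ranks within each group.
R_1 = 24.5 (n_1 = 3)
R_2 = 26 (n_2 = 4)
R_3 = 23.5 (n_3 = 4)
R_4 = 31 (n_4 = 3)
Step 3: H = 12/(N(N+1)) * sum(R_i^2/n_i) - 3(N+1)
     = 12/(14*15) * (24.5^2/3 + 26^2/4 + 23.5^2/4 + 31^2/3) - 3*15
     = 0.057143 * 827.479 - 45
     = 2.284524.
Step 4: Ties present; correction factor C = 1 - 18/(14^3 - 14) = 0.993407. Corrected H = 2.284524 / 0.993407 = 2.299687.
Step 5: Under H0, H ~ chi^2(3); p-value = 0.512581.
Step 6: alpha = 0.1. fail to reject H0.

H = 2.2997, df = 3, p = 0.512581, fail to reject H0.


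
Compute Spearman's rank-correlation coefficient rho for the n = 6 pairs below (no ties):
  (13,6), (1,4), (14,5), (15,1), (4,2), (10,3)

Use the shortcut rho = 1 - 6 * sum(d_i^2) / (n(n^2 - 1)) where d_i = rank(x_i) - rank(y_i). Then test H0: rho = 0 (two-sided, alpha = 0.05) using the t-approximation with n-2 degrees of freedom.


Step 1: Rank x and y separately (midranks; no ties here).
rank(x): 13->4, 1->1, 14->5, 15->6, 4->2, 10->3
rank(y): 6->6, 4->4, 5->5, 1->1, 2->2, 3->3
Step 2: d_i = R_x(i) - R_y(i); compute d_i^2.
  (4-6)^2=4, (1-4)^2=9, (5-5)^2=0, (6-1)^2=25, (2-2)^2=0, (3-3)^2=0
sum(d^2) = 38.
Step 3: rho = 1 - 6*38 / (6*(6^2 - 1)) = 1 - 228/210 = -0.085714.
Step 4: Under H0, t = rho * sqrt((n-2)/(1-rho^2)) = -0.1721 ~ t(4).
Step 5: Two-sided p-value from the t-distribution with 4 df = 0.871743.
Step 6: alpha = 0.05. fail to reject H0.

rho = -0.0857, p = 0.871743, fail to reject H0 at alpha = 0.05.


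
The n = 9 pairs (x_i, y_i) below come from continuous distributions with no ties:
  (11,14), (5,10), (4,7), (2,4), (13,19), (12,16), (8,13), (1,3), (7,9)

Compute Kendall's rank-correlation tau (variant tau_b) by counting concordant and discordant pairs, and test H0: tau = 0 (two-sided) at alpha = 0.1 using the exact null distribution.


Step 1: Enumerate the 36 unordered pairs (i,j) with i<j and classify each by sign(x_j-x_i) * sign(y_j-y_i).
  (1,2):dx=-6,dy=-4->C; (1,3):dx=-7,dy=-7->C; (1,4):dx=-9,dy=-10->C; (1,5):dx=+2,dy=+5->C
  (1,6):dx=+1,dy=+2->C; (1,7):dx=-3,dy=-1->C; (1,8):dx=-10,dy=-11->C; (1,9):dx=-4,dy=-5->C
  (2,3):dx=-1,dy=-3->C; (2,4):dx=-3,dy=-6->C; (2,5):dx=+8,dy=+9->C; (2,6):dx=+7,dy=+6->C
  (2,7):dx=+3,dy=+3->C; (2,8):dx=-4,dy=-7->C; (2,9):dx=+2,dy=-1->D; (3,4):dx=-2,dy=-3->C
  (3,5):dx=+9,dy=+12->C; (3,6):dx=+8,dy=+9->C; (3,7):dx=+4,dy=+6->C; (3,8):dx=-3,dy=-4->C
  (3,9):dx=+3,dy=+2->C; (4,5):dx=+11,dy=+15->C; (4,6):dx=+10,dy=+12->C; (4,7):dx=+6,dy=+9->C
  (4,8):dx=-1,dy=-1->C; (4,9):dx=+5,dy=+5->C; (5,6):dx=-1,dy=-3->C; (5,7):dx=-5,dy=-6->C
  (5,8):dx=-12,dy=-16->C; (5,9):dx=-6,dy=-10->C; (6,7):dx=-4,dy=-3->C; (6,8):dx=-11,dy=-13->C
  (6,9):dx=-5,dy=-7->C; (7,8):dx=-7,dy=-10->C; (7,9):dx=-1,dy=-4->C; (8,9):dx=+6,dy=+6->C
Step 2: C = 35, D = 1, total pairs = 36.
Step 3: tau = (C - D)/(n(n-1)/2) = (35 - 1)/36 = 0.944444.
Step 4: Exact two-sided p-value (enumerate n! = 362880 permutations of y under H0): p = 0.000050.
Step 5: alpha = 0.1. reject H0.

tau_b = 0.9444 (C=35, D=1), p = 0.000050, reject H0.


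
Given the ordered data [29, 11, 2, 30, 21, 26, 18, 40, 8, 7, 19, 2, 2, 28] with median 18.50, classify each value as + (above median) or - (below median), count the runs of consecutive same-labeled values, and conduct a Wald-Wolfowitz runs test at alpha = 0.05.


Step 1: Compute median = 18.50; label A = above, B = below.
Labels in order: ABBAAABABBABBA  (n_A = 7, n_B = 7)
Step 2: Count runs R = 9.
Step 3: Under H0 (random ordering), E[R] = 2*n_A*n_B/(n_A+n_B) + 1 = 2*7*7/14 + 1 = 8.0000.
        Var[R] = 2*n_A*n_B*(2*n_A*n_B - n_A - n_B) / ((n_A+n_B)^2 * (n_A+n_B-1)) = 8232/2548 = 3.2308.
        SD[R] = 1.7974.
Step 4: Continuity-corrected z = (R - 0.5 - E[R]) / SD[R] = (9 - 0.5 - 8.0000) / 1.7974 = 0.2782.
Step 5: Two-sided p-value via normal approximation = 2*(1 - Phi(|z|)) = 0.780879.
Step 6: alpha = 0.05. fail to reject H0.

R = 9, z = 0.2782, p = 0.780879, fail to reject H0.


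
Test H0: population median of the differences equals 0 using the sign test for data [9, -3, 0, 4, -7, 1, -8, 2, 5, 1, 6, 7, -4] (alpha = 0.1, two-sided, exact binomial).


Step 1: Discard zero differences. Original n = 13; n_eff = number of nonzero differences = 12.
Nonzero differences (with sign): +9, -3, +4, -7, +1, -8, +2, +5, +1, +6, +7, -4
Step 2: Count signs: positive = 8, negative = 4.
Step 3: Under H0: P(positive) = 0.5, so the number of positives S ~ Bin(12, 0.5).
Step 4: Two-sided exact p-value = sum of Bin(12,0.5) probabilities at or below the observed probability = 0.387695.
Step 5: alpha = 0.1. fail to reject H0.

n_eff = 12, pos = 8, neg = 4, p = 0.387695, fail to reject H0.


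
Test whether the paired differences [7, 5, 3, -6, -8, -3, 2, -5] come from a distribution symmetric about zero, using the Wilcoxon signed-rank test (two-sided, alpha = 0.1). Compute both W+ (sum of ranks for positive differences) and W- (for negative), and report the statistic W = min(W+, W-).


Step 1: Drop any zero differences (none here) and take |d_i|.
|d| = [7, 5, 3, 6, 8, 3, 2, 5]
Step 2: Midrank |d_i| (ties get averaged ranks).
ranks: |7|->7, |5|->4.5, |3|->2.5, |6|->6, |8|->8, |3|->2.5, |2|->1, |5|->4.5
Step 3: Attach original signs; sum ranks with positive sign and with negative sign.
W+ = 7 + 4.5 + 2.5 + 1 = 15
W- = 6 + 8 + 2.5 + 4.5 = 21
(Check: W+ + W- = 36 should equal n(n+1)/2 = 36.)
Step 4: Test statistic W = min(W+, W-) = 15.
Step 5: Ties in |d|, so use the tie-corrected normal approximation.
        E[W] = n(n+1)/4 = 8*9/4 = 18.
        Tie groups: |d|=3 (t=2), |d|=5 (t=2); sum(t^3 - t) = 12.
        Var[W] = n(n+1)(2n+1)/24 - sum(t^3-t)/48 = 1224/24 - 12/48 = 50.75.
        z = (W - E[W]) / sqrt(Var[W]) = (15 - 18) / 7.1239 = -0.4211.
        Two-sided p = 2*Phi(z) = 0.673669.
Step 6: alpha = 0.1. fail to reject H0.

W+ = 15, W- = 21, W = min = 15, p = 0.673669, fail to reject H0.


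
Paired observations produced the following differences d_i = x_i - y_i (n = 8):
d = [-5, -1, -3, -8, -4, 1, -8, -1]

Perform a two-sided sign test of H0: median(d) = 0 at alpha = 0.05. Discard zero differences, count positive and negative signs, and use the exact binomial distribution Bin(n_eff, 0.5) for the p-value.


Step 1: Discard zero differences. Original n = 8; n_eff = number of nonzero differences = 8.
Nonzero differences (with sign): -5, -1, -3, -8, -4, +1, -8, -1
Step 2: Count signs: positive = 1, negative = 7.
Step 3: Under H0: P(positive) = 0.5, so the number of positives S ~ Bin(8, 0.5).
Step 4: Two-sided exact p-value = sum of Bin(8,0.5) probabilities at or below the observed probability = 0.070312.
Step 5: alpha = 0.05. fail to reject H0.

n_eff = 8, pos = 1, neg = 7, p = 0.070312, fail to reject H0.


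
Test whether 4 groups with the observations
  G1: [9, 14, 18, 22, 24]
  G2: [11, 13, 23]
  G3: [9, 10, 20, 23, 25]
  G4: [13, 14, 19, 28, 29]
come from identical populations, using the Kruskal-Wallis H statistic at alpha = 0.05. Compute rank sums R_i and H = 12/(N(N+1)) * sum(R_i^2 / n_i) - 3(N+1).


Step 1: Combine all N = 18 observations and assign midranks.
sorted (value, group, rank): (9,G1,1.5), (9,G3,1.5), (10,G3,3), (11,G2,4), (13,G2,5.5), (13,G4,5.5), (14,G1,7.5), (14,G4,7.5), (18,G1,9), (19,G4,10), (20,G3,11), (22,G1,12), (23,G2,13.5), (23,G3,13.5), (24,G1,15), (25,G3,16), (28,G4,17), (29,G4,18)
Step 2: Sum ranks within each group.
R_1 = 45 (n_1 = 5)
R_2 = 23 (n_2 = 3)
R_3 = 45 (n_3 = 5)
R_4 = 58 (n_4 = 5)
Step 3: H = 12/(N(N+1)) * sum(R_i^2/n_i) - 3(N+1)
     = 12/(18*19) * (45^2/5 + 23^2/3 + 45^2/5 + 58^2/5) - 3*19
     = 0.035088 * 1659.13 - 57
     = 1.215205.
Step 4: Ties present; correction factor C = 1 - 24/(18^3 - 18) = 0.995872. Corrected H = 1.215205 / 0.995872 = 1.220242.
Step 5: Under H0, H ~ chi^2(3); p-value = 0.748154.
Step 6: alpha = 0.05. fail to reject H0.

H = 1.2202, df = 3, p = 0.748154, fail to reject H0.


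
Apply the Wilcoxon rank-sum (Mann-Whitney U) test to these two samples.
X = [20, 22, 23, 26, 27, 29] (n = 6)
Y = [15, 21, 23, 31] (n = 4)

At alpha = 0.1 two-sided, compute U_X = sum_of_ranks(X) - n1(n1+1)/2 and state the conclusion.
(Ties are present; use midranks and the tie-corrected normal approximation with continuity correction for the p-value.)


Step 1: Combine and sort all 10 observations; assign midranks.
sorted (value, group): (15,Y), (20,X), (21,Y), (22,X), (23,X), (23,Y), (26,X), (27,X), (29,X), (31,Y)
ranks: 15->1, 20->2, 21->3, 22->4, 23->5.5, 23->5.5, 26->7, 27->8, 29->9, 31->10
Step 2: Rank sum for X: R1 = 2 + 4 + 5.5 + 7 + 8 + 9 = 35.5.
Step 3: U_X = R1 - n1(n1+1)/2 = 35.5 - 6*7/2 = 35.5 - 21 = 14.5.
       U_Y = n1*n2 - U_X = 24 - 14.5 = 9.5.
Step 4: Ties are present, so use the tie-corrected normal approximation (with continuity correction) for the p-value.
Step 5: p-value = 0.668870; compare to alpha = 0.1. fail to reject H0.

U_X = 14.5, p = 0.668870, fail to reject H0 at alpha = 0.1.


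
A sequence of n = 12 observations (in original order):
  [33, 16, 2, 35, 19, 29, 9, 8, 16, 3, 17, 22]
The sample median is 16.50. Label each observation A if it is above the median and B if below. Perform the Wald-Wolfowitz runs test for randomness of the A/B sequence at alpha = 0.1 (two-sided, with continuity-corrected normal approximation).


Step 1: Compute median = 16.50; label A = above, B = below.
Labels in order: ABBAAABBBBAA  (n_A = 6, n_B = 6)
Step 2: Count runs R = 5.
Step 3: Under H0 (random ordering), E[R] = 2*n_A*n_B/(n_A+n_B) + 1 = 2*6*6/12 + 1 = 7.0000.
        Var[R] = 2*n_A*n_B*(2*n_A*n_B - n_A - n_B) / ((n_A+n_B)^2 * (n_A+n_B-1)) = 4320/1584 = 2.7273.
        SD[R] = 1.6514.
Step 4: Continuity-corrected z = (R + 0.5 - E[R]) / SD[R] = (5 + 0.5 - 7.0000) / 1.6514 = -0.9083.
Step 5: Two-sided p-value via normal approximation = 2*(1 - Phi(|z|)) = 0.363722.
Step 6: alpha = 0.1. fail to reject H0.

R = 5, z = -0.9083, p = 0.363722, fail to reject H0.


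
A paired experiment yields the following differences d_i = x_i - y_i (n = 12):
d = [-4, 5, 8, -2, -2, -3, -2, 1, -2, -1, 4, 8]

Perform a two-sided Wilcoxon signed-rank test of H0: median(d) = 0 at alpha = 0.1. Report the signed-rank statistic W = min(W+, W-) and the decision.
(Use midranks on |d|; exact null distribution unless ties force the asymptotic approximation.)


Step 1: Drop any zero differences (none here) and take |d_i|.
|d| = [4, 5, 8, 2, 2, 3, 2, 1, 2, 1, 4, 8]
Step 2: Midrank |d_i| (ties get averaged ranks).
ranks: |4|->8.5, |5|->10, |8|->11.5, |2|->4.5, |2|->4.5, |3|->7, |2|->4.5, |1|->1.5, |2|->4.5, |1|->1.5, |4|->8.5, |8|->11.5
Step 3: Attach original signs; sum ranks with positive sign and with negative sign.
W+ = 10 + 11.5 + 1.5 + 8.5 + 11.5 = 43
W- = 8.5 + 4.5 + 4.5 + 7 + 4.5 + 4.5 + 1.5 = 35
(Check: W+ + W- = 78 should equal n(n+1)/2 = 78.)
Step 4: Test statistic W = min(W+, W-) = 35.
Step 5: Ties in |d|, so use the tie-corrected normal approximation.
        E[W] = n(n+1)/4 = 12*13/4 = 39.
        Tie groups: |d|=1 (t=2), |d|=2 (t=4), |d|=4 (t=2), |d|=8 (t=2); sum(t^3 - t) = 78.
        Var[W] = n(n+1)(2n+1)/24 - sum(t^3-t)/48 = 3900/24 - 78/48 = 160.875.
        z = (W - E[W]) / sqrt(Var[W]) = (35 - 39) / 12.6837 = -0.3154.
        Two-sided p = 2*Phi(z) = 0.752483.
Step 6: alpha = 0.1. fail to reject H0.

W+ = 43, W- = 35, W = min = 35, p = 0.752483, fail to reject H0.


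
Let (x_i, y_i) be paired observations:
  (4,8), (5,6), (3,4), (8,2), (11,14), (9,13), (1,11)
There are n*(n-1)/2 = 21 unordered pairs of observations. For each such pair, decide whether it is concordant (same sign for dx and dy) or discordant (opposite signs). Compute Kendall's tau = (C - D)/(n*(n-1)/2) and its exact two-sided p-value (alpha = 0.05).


Step 1: Enumerate the 21 unordered pairs (i,j) with i<j and classify each by sign(x_j-x_i) * sign(y_j-y_i).
  (1,2):dx=+1,dy=-2->D; (1,3):dx=-1,dy=-4->C; (1,4):dx=+4,dy=-6->D; (1,5):dx=+7,dy=+6->C
  (1,6):dx=+5,dy=+5->C; (1,7):dx=-3,dy=+3->D; (2,3):dx=-2,dy=-2->C; (2,4):dx=+3,dy=-4->D
  (2,5):dx=+6,dy=+8->C; (2,6):dx=+4,dy=+7->C; (2,7):dx=-4,dy=+5->D; (3,4):dx=+5,dy=-2->D
  (3,5):dx=+8,dy=+10->C; (3,6):dx=+6,dy=+9->C; (3,7):dx=-2,dy=+7->D; (4,5):dx=+3,dy=+12->C
  (4,6):dx=+1,dy=+11->C; (4,7):dx=-7,dy=+9->D; (5,6):dx=-2,dy=-1->C; (5,7):dx=-10,dy=-3->C
  (6,7):dx=-8,dy=-2->C
Step 2: C = 13, D = 8, total pairs = 21.
Step 3: tau = (C - D)/(n(n-1)/2) = (13 - 8)/21 = 0.238095.
Step 4: Exact two-sided p-value (enumerate n! = 5040 permutations of y under H0): p = 0.561905.
Step 5: alpha = 0.05. fail to reject H0.

tau_b = 0.2381 (C=13, D=8), p = 0.561905, fail to reject H0.


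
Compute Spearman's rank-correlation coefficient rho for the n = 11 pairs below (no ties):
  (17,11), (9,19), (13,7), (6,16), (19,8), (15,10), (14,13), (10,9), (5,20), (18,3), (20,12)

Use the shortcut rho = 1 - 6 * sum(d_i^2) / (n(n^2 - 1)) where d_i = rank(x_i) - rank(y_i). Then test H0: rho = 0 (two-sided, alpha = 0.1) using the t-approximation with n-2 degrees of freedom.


Step 1: Rank x and y separately (midranks; no ties here).
rank(x): 17->8, 9->3, 13->5, 6->2, 19->10, 15->7, 14->6, 10->4, 5->1, 18->9, 20->11
rank(y): 11->6, 19->10, 7->2, 16->9, 8->3, 10->5, 13->8, 9->4, 20->11, 3->1, 12->7
Step 2: d_i = R_x(i) - R_y(i); compute d_i^2.
  (8-6)^2=4, (3-10)^2=49, (5-2)^2=9, (2-9)^2=49, (10-3)^2=49, (7-5)^2=4, (6-8)^2=4, (4-4)^2=0, (1-11)^2=100, (9-1)^2=64, (11-7)^2=16
sum(d^2) = 348.
Step 3: rho = 1 - 6*348 / (11*(11^2 - 1)) = 1 - 2088/1320 = -0.581818.
Step 4: Under H0, t = rho * sqrt((n-2)/(1-rho^2)) = -2.1461 ~ t(9).
Step 5: Two-sided p-value from the t-distribution with 9 df = 0.060420.
Step 6: alpha = 0.1. reject H0.

rho = -0.5818, p = 0.060420, reject H0 at alpha = 0.1.


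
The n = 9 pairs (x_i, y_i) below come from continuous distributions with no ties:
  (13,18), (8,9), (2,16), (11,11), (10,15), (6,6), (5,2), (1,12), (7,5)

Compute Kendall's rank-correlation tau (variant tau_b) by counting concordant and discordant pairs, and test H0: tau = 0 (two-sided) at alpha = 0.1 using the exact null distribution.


Step 1: Enumerate the 36 unordered pairs (i,j) with i<j and classify each by sign(x_j-x_i) * sign(y_j-y_i).
  (1,2):dx=-5,dy=-9->C; (1,3):dx=-11,dy=-2->C; (1,4):dx=-2,dy=-7->C; (1,5):dx=-3,dy=-3->C
  (1,6):dx=-7,dy=-12->C; (1,7):dx=-8,dy=-16->C; (1,8):dx=-12,dy=-6->C; (1,9):dx=-6,dy=-13->C
  (2,3):dx=-6,dy=+7->D; (2,4):dx=+3,dy=+2->C; (2,5):dx=+2,dy=+6->C; (2,6):dx=-2,dy=-3->C
  (2,7):dx=-3,dy=-7->C; (2,8):dx=-7,dy=+3->D; (2,9):dx=-1,dy=-4->C; (3,4):dx=+9,dy=-5->D
  (3,5):dx=+8,dy=-1->D; (3,6):dx=+4,dy=-10->D; (3,7):dx=+3,dy=-14->D; (3,8):dx=-1,dy=-4->C
  (3,9):dx=+5,dy=-11->D; (4,5):dx=-1,dy=+4->D; (4,6):dx=-5,dy=-5->C; (4,7):dx=-6,dy=-9->C
  (4,8):dx=-10,dy=+1->D; (4,9):dx=-4,dy=-6->C; (5,6):dx=-4,dy=-9->C; (5,7):dx=-5,dy=-13->C
  (5,8):dx=-9,dy=-3->C; (5,9):dx=-3,dy=-10->C; (6,7):dx=-1,dy=-4->C; (6,8):dx=-5,dy=+6->D
  (6,9):dx=+1,dy=-1->D; (7,8):dx=-4,dy=+10->D; (7,9):dx=+2,dy=+3->C; (8,9):dx=+6,dy=-7->D
Step 2: C = 23, D = 13, total pairs = 36.
Step 3: tau = (C - D)/(n(n-1)/2) = (23 - 13)/36 = 0.277778.
Step 4: Exact two-sided p-value (enumerate n! = 362880 permutations of y under H0): p = 0.358488.
Step 5: alpha = 0.1. fail to reject H0.

tau_b = 0.2778 (C=23, D=13), p = 0.358488, fail to reject H0.


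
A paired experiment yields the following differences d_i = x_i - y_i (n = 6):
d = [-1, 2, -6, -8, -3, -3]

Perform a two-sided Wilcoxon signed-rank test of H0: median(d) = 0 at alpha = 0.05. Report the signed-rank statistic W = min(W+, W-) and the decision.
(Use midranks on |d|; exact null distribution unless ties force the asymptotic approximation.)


Step 1: Drop any zero differences (none here) and take |d_i|.
|d| = [1, 2, 6, 8, 3, 3]
Step 2: Midrank |d_i| (ties get averaged ranks).
ranks: |1|->1, |2|->2, |6|->5, |8|->6, |3|->3.5, |3|->3.5
Step 3: Attach original signs; sum ranks with positive sign and with negative sign.
W+ = 2 = 2
W- = 1 + 5 + 6 + 3.5 + 3.5 = 19
(Check: W+ + W- = 21 should equal n(n+1)/2 = 21.)
Step 4: Test statistic W = min(W+, W-) = 2.
Step 5: Ties in |d|, so use the tie-corrected normal approximation.
        E[W] = n(n+1)/4 = 6*7/4 = 10.5.
        Tie groups: |d|=3 (t=2); sum(t^3 - t) = 6.
        Var[W] = n(n+1)(2n+1)/24 - sum(t^3-t)/48 = 546/24 - 6/48 = 22.625.
        z = (W - E[W]) / sqrt(Var[W]) = (2 - 10.5) / 4.7566 = -1.7870.
        Two-sided p = 2*Phi(z) = 0.073937.
Step 6: alpha = 0.05. fail to reject H0.

W+ = 2, W- = 19, W = min = 2, p = 0.073937, fail to reject H0.


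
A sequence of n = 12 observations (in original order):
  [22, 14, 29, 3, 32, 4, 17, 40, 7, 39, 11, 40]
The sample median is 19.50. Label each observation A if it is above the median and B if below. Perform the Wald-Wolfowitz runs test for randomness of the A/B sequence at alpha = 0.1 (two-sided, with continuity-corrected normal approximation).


Step 1: Compute median = 19.50; label A = above, B = below.
Labels in order: ABABABBABABA  (n_A = 6, n_B = 6)
Step 2: Count runs R = 11.
Step 3: Under H0 (random ordering), E[R] = 2*n_A*n_B/(n_A+n_B) + 1 = 2*6*6/12 + 1 = 7.0000.
        Var[R] = 2*n_A*n_B*(2*n_A*n_B - n_A - n_B) / ((n_A+n_B)^2 * (n_A+n_B-1)) = 4320/1584 = 2.7273.
        SD[R] = 1.6514.
Step 4: Continuity-corrected z = (R - 0.5 - E[R]) / SD[R] = (11 - 0.5 - 7.0000) / 1.6514 = 2.1194.
Step 5: Two-sided p-value via normal approximation = 2*(1 - Phi(|z|)) = 0.034060.
Step 6: alpha = 0.1. reject H0.

R = 11, z = 2.1194, p = 0.034060, reject H0.


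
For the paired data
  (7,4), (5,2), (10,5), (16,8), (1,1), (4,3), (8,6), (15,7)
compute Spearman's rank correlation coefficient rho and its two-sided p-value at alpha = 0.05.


Step 1: Rank x and y separately (midranks; no ties here).
rank(x): 7->4, 5->3, 10->6, 16->8, 1->1, 4->2, 8->5, 15->7
rank(y): 4->4, 2->2, 5->5, 8->8, 1->1, 3->3, 6->6, 7->7
Step 2: d_i = R_x(i) - R_y(i); compute d_i^2.
  (4-4)^2=0, (3-2)^2=1, (6-5)^2=1, (8-8)^2=0, (1-1)^2=0, (2-3)^2=1, (5-6)^2=1, (7-7)^2=0
sum(d^2) = 4.
Step 3: rho = 1 - 6*4 / (8*(8^2 - 1)) = 1 - 24/504 = 0.952381.
Step 4: Under H0, t = rho * sqrt((n-2)/(1-rho^2)) = 7.6509 ~ t(6).
Step 5: Two-sided p-value from the t-distribution with 6 df = 0.000260.
Step 6: alpha = 0.05. reject H0.

rho = 0.9524, p = 0.000260, reject H0 at alpha = 0.05.


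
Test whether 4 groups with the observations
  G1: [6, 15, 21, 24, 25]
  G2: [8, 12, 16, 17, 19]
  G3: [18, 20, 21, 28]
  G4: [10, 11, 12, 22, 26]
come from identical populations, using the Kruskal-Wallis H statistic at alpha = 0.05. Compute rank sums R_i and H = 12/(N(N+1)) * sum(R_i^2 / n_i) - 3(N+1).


Step 1: Combine all N = 19 observations and assign midranks.
sorted (value, group, rank): (6,G1,1), (8,G2,2), (10,G4,3), (11,G4,4), (12,G2,5.5), (12,G4,5.5), (15,G1,7), (16,G2,8), (17,G2,9), (18,G3,10), (19,G2,11), (20,G3,12), (21,G1,13.5), (21,G3,13.5), (22,G4,15), (24,G1,16), (25,G1,17), (26,G4,18), (28,G3,19)
Step 2: Sum ranks within each group.
R_1 = 54.5 (n_1 = 5)
R_2 = 35.5 (n_2 = 5)
R_3 = 54.5 (n_3 = 4)
R_4 = 45.5 (n_4 = 5)
Step 3: H = 12/(N(N+1)) * sum(R_i^2/n_i) - 3(N+1)
     = 12/(19*20) * (54.5^2/5 + 35.5^2/5 + 54.5^2/4 + 45.5^2/5) - 3*20
     = 0.031579 * 2002.71 - 60
     = 3.243553.
Step 4: Ties present; correction factor C = 1 - 12/(19^3 - 19) = 0.998246. Corrected H = 3.243553 / 0.998246 = 3.249253.
Step 5: Under H0, H ~ chi^2(3); p-value = 0.354768.
Step 6: alpha = 0.05. fail to reject H0.

H = 3.2493, df = 3, p = 0.354768, fail to reject H0.


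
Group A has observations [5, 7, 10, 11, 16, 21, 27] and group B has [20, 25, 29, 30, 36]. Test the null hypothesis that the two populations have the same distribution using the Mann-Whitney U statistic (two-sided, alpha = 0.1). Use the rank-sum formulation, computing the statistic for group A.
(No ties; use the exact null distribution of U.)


Step 1: Combine and sort all 12 observations; assign midranks.
sorted (value, group): (5,X), (7,X), (10,X), (11,X), (16,X), (20,Y), (21,X), (25,Y), (27,X), (29,Y), (30,Y), (36,Y)
ranks: 5->1, 7->2, 10->3, 11->4, 16->5, 20->6, 21->7, 25->8, 27->9, 29->10, 30->11, 36->12
Step 2: Rank sum for X: R1 = 1 + 2 + 3 + 4 + 5 + 7 + 9 = 31.
Step 3: U_X = R1 - n1(n1+1)/2 = 31 - 7*8/2 = 31 - 28 = 3.
       U_Y = n1*n2 - U_X = 35 - 3 = 32.
Step 4: No ties, so the exact null distribution of U (based on enumerating the C(12,7) = 792 equally likely rank assignments) gives the two-sided p-value.
Step 5: p-value = 0.017677; compare to alpha = 0.1. reject H0.

U_X = 3, p = 0.017677, reject H0 at alpha = 0.1.


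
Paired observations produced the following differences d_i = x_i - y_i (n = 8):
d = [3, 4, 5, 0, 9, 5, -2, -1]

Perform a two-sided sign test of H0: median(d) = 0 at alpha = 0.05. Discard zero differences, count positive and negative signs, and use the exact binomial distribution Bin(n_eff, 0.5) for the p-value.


Step 1: Discard zero differences. Original n = 8; n_eff = number of nonzero differences = 7.
Nonzero differences (with sign): +3, +4, +5, +9, +5, -2, -1
Step 2: Count signs: positive = 5, negative = 2.
Step 3: Under H0: P(positive) = 0.5, so the number of positives S ~ Bin(7, 0.5).
Step 4: Two-sided exact p-value = sum of Bin(7,0.5) probabilities at or below the observed probability = 0.453125.
Step 5: alpha = 0.05. fail to reject H0.

n_eff = 7, pos = 5, neg = 2, p = 0.453125, fail to reject H0.


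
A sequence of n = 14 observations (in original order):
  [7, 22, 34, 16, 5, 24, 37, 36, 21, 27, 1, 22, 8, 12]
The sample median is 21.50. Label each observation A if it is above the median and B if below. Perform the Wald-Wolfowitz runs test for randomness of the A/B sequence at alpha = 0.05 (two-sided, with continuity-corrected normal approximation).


Step 1: Compute median = 21.50; label A = above, B = below.
Labels in order: BAABBAAABABABB  (n_A = 7, n_B = 7)
Step 2: Count runs R = 9.
Step 3: Under H0 (random ordering), E[R] = 2*n_A*n_B/(n_A+n_B) + 1 = 2*7*7/14 + 1 = 8.0000.
        Var[R] = 2*n_A*n_B*(2*n_A*n_B - n_A - n_B) / ((n_A+n_B)^2 * (n_A+n_B-1)) = 8232/2548 = 3.2308.
        SD[R] = 1.7974.
Step 4: Continuity-corrected z = (R - 0.5 - E[R]) / SD[R] = (9 - 0.5 - 8.0000) / 1.7974 = 0.2782.
Step 5: Two-sided p-value via normal approximation = 2*(1 - Phi(|z|)) = 0.780879.
Step 6: alpha = 0.05. fail to reject H0.

R = 9, z = 0.2782, p = 0.780879, fail to reject H0.


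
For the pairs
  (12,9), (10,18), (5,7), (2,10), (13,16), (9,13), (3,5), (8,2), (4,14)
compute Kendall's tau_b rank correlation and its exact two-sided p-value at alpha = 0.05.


Step 1: Enumerate the 36 unordered pairs (i,j) with i<j and classify each by sign(x_j-x_i) * sign(y_j-y_i).
  (1,2):dx=-2,dy=+9->D; (1,3):dx=-7,dy=-2->C; (1,4):dx=-10,dy=+1->D; (1,5):dx=+1,dy=+7->C
  (1,6):dx=-3,dy=+4->D; (1,7):dx=-9,dy=-4->C; (1,8):dx=-4,dy=-7->C; (1,9):dx=-8,dy=+5->D
  (2,3):dx=-5,dy=-11->C; (2,4):dx=-8,dy=-8->C; (2,5):dx=+3,dy=-2->D; (2,6):dx=-1,dy=-5->C
  (2,7):dx=-7,dy=-13->C; (2,8):dx=-2,dy=-16->C; (2,9):dx=-6,dy=-4->C; (3,4):dx=-3,dy=+3->D
  (3,5):dx=+8,dy=+9->C; (3,6):dx=+4,dy=+6->C; (3,7):dx=-2,dy=-2->C; (3,8):dx=+3,dy=-5->D
  (3,9):dx=-1,dy=+7->D; (4,5):dx=+11,dy=+6->C; (4,6):dx=+7,dy=+3->C; (4,7):dx=+1,dy=-5->D
  (4,8):dx=+6,dy=-8->D; (4,9):dx=+2,dy=+4->C; (5,6):dx=-4,dy=-3->C; (5,7):dx=-10,dy=-11->C
  (5,8):dx=-5,dy=-14->C; (5,9):dx=-9,dy=-2->C; (6,7):dx=-6,dy=-8->C; (6,8):dx=-1,dy=-11->C
  (6,9):dx=-5,dy=+1->D; (7,8):dx=+5,dy=-3->D; (7,9):dx=+1,dy=+9->C; (8,9):dx=-4,dy=+12->D
Step 2: C = 23, D = 13, total pairs = 36.
Step 3: tau = (C - D)/(n(n-1)/2) = (23 - 13)/36 = 0.277778.
Step 4: Exact two-sided p-value (enumerate n! = 362880 permutations of y under H0): p = 0.358488.
Step 5: alpha = 0.05. fail to reject H0.

tau_b = 0.2778 (C=23, D=13), p = 0.358488, fail to reject H0.


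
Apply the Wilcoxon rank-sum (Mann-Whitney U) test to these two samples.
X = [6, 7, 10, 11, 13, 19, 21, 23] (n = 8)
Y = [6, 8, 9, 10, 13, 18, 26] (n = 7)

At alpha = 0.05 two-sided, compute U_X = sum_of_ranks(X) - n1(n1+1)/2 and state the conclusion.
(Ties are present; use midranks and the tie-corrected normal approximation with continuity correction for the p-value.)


Step 1: Combine and sort all 15 observations; assign midranks.
sorted (value, group): (6,X), (6,Y), (7,X), (8,Y), (9,Y), (10,X), (10,Y), (11,X), (13,X), (13,Y), (18,Y), (19,X), (21,X), (23,X), (26,Y)
ranks: 6->1.5, 6->1.5, 7->3, 8->4, 9->5, 10->6.5, 10->6.5, 11->8, 13->9.5, 13->9.5, 18->11, 19->12, 21->13, 23->14, 26->15
Step 2: Rank sum for X: R1 = 1.5 + 3 + 6.5 + 8 + 9.5 + 12 + 13 + 14 = 67.5.
Step 3: U_X = R1 - n1(n1+1)/2 = 67.5 - 8*9/2 = 67.5 - 36 = 31.5.
       U_Y = n1*n2 - U_X = 56 - 31.5 = 24.5.
Step 4: Ties are present, so use the tie-corrected normal approximation (with continuity correction) for the p-value.
Step 5: p-value = 0.727753; compare to alpha = 0.05. fail to reject H0.

U_X = 31.5, p = 0.727753, fail to reject H0 at alpha = 0.05.


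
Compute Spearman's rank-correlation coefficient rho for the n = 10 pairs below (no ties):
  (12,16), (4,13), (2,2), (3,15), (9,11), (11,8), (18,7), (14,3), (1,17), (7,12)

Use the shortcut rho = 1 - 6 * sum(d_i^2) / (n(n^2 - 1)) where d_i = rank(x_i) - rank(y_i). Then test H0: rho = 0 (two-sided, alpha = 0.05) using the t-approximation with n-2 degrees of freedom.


Step 1: Rank x and y separately (midranks; no ties here).
rank(x): 12->8, 4->4, 2->2, 3->3, 9->6, 11->7, 18->10, 14->9, 1->1, 7->5
rank(y): 16->9, 13->7, 2->1, 15->8, 11->5, 8->4, 7->3, 3->2, 17->10, 12->6
Step 2: d_i = R_x(i) - R_y(i); compute d_i^2.
  (8-9)^2=1, (4-7)^2=9, (2-1)^2=1, (3-8)^2=25, (6-5)^2=1, (7-4)^2=9, (10-3)^2=49, (9-2)^2=49, (1-10)^2=81, (5-6)^2=1
sum(d^2) = 226.
Step 3: rho = 1 - 6*226 / (10*(10^2 - 1)) = 1 - 1356/990 = -0.369697.
Step 4: Under H0, t = rho * sqrt((n-2)/(1-rho^2)) = -1.1254 ~ t(8).
Step 5: Two-sided p-value from the t-distribution with 8 df = 0.293050.
Step 6: alpha = 0.05. fail to reject H0.

rho = -0.3697, p = 0.293050, fail to reject H0 at alpha = 0.05.


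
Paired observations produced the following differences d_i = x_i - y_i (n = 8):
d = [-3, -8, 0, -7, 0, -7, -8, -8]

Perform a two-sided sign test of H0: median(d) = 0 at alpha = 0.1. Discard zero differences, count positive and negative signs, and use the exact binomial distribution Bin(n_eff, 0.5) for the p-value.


Step 1: Discard zero differences. Original n = 8; n_eff = number of nonzero differences = 6.
Nonzero differences (with sign): -3, -8, -7, -7, -8, -8
Step 2: Count signs: positive = 0, negative = 6.
Step 3: Under H0: P(positive) = 0.5, so the number of positives S ~ Bin(6, 0.5).
Step 4: Two-sided exact p-value = sum of Bin(6,0.5) probabilities at or below the observed probability = 0.031250.
Step 5: alpha = 0.1. reject H0.

n_eff = 6, pos = 0, neg = 6, p = 0.031250, reject H0.


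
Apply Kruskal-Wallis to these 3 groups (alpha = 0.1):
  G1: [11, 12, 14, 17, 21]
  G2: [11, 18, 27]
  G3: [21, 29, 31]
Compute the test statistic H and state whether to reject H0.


Step 1: Combine all N = 11 observations and assign midranks.
sorted (value, group, rank): (11,G1,1.5), (11,G2,1.5), (12,G1,3), (14,G1,4), (17,G1,5), (18,G2,6), (21,G1,7.5), (21,G3,7.5), (27,G2,9), (29,G3,10), (31,G3,11)
Step 2: Sum ranks within each group.
R_1 = 21 (n_1 = 5)
R_2 = 16.5 (n_2 = 3)
R_3 = 28.5 (n_3 = 3)
Step 3: H = 12/(N(N+1)) * sum(R_i^2/n_i) - 3(N+1)
     = 12/(11*12) * (21^2/5 + 16.5^2/3 + 28.5^2/3) - 3*12
     = 0.090909 * 449.7 - 36
     = 4.881818.
Step 4: Ties present; correction factor C = 1 - 12/(11^3 - 11) = 0.990909. Corrected H = 4.881818 / 0.990909 = 4.926606.
Step 5: Under H0, H ~ chi^2(2); p-value = 0.085153.
Step 6: alpha = 0.1. reject H0.

H = 4.9266, df = 2, p = 0.085153, reject H0.


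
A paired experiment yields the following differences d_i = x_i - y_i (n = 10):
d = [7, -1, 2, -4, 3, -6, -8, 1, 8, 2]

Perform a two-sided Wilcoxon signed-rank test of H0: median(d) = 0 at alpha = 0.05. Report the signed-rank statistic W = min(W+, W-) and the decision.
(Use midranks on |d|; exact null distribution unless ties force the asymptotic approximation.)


Step 1: Drop any zero differences (none here) and take |d_i|.
|d| = [7, 1, 2, 4, 3, 6, 8, 1, 8, 2]
Step 2: Midrank |d_i| (ties get averaged ranks).
ranks: |7|->8, |1|->1.5, |2|->3.5, |4|->6, |3|->5, |6|->7, |8|->9.5, |1|->1.5, |8|->9.5, |2|->3.5
Step 3: Attach original signs; sum ranks with positive sign and with negative sign.
W+ = 8 + 3.5 + 5 + 1.5 + 9.5 + 3.5 = 31
W- = 1.5 + 6 + 7 + 9.5 = 24
(Check: W+ + W- = 55 should equal n(n+1)/2 = 55.)
Step 4: Test statistic W = min(W+, W-) = 24.
Step 5: Ties in |d|, so use the tie-corrected normal approximation.
        E[W] = n(n+1)/4 = 10*11/4 = 27.5.
        Tie groups: |d|=1 (t=2), |d|=2 (t=2), |d|=8 (t=2); sum(t^3 - t) = 18.
        Var[W] = n(n+1)(2n+1)/24 - sum(t^3-t)/48 = 2310/24 - 18/48 = 95.875.
        z = (W - E[W]) / sqrt(Var[W]) = (24 - 27.5) / 9.7916 = -0.3575.
        Two-sided p = 2*Phi(z) = 0.720755.
Step 6: alpha = 0.05. fail to reject H0.

W+ = 31, W- = 24, W = min = 24, p = 0.720755, fail to reject H0.


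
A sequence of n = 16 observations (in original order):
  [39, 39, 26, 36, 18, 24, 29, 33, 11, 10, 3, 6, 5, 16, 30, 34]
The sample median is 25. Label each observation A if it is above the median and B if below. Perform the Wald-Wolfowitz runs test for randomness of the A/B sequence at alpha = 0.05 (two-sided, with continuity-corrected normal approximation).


Step 1: Compute median = 25; label A = above, B = below.
Labels in order: AAAABBAABBBBBBAA  (n_A = 8, n_B = 8)
Step 2: Count runs R = 5.
Step 3: Under H0 (random ordering), E[R] = 2*n_A*n_B/(n_A+n_B) + 1 = 2*8*8/16 + 1 = 9.0000.
        Var[R] = 2*n_A*n_B*(2*n_A*n_B - n_A - n_B) / ((n_A+n_B)^2 * (n_A+n_B-1)) = 14336/3840 = 3.7333.
        SD[R] = 1.9322.
Step 4: Continuity-corrected z = (R + 0.5 - E[R]) / SD[R] = (5 + 0.5 - 9.0000) / 1.9322 = -1.8114.
Step 5: Two-sided p-value via normal approximation = 2*(1 - Phi(|z|)) = 0.070076.
Step 6: alpha = 0.05. fail to reject H0.

R = 5, z = -1.8114, p = 0.070076, fail to reject H0.


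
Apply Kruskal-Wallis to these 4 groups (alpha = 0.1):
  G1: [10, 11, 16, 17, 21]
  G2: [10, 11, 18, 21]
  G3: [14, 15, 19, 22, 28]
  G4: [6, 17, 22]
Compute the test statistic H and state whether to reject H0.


Step 1: Combine all N = 17 observations and assign midranks.
sorted (value, group, rank): (6,G4,1), (10,G1,2.5), (10,G2,2.5), (11,G1,4.5), (11,G2,4.5), (14,G3,6), (15,G3,7), (16,G1,8), (17,G1,9.5), (17,G4,9.5), (18,G2,11), (19,G3,12), (21,G1,13.5), (21,G2,13.5), (22,G3,15.5), (22,G4,15.5), (28,G3,17)
Step 2: Sum ranks within each group.
R_1 = 38 (n_1 = 5)
R_2 = 31.5 (n_2 = 4)
R_3 = 57.5 (n_3 = 5)
R_4 = 26 (n_4 = 3)
Step 3: H = 12/(N(N+1)) * sum(R_i^2/n_i) - 3(N+1)
     = 12/(17*18) * (38^2/5 + 31.5^2/4 + 57.5^2/5 + 26^2/3) - 3*18
     = 0.039216 * 1423.45 - 54
     = 1.821405.
Step 4: Ties present; correction factor C = 1 - 30/(17^3 - 17) = 0.993873. Corrected H = 1.821405 / 0.993873 = 1.832635.
Step 5: Under H0, H ~ chi^2(3); p-value = 0.607859.
Step 6: alpha = 0.1. fail to reject H0.

H = 1.8326, df = 3, p = 0.607859, fail to reject H0.


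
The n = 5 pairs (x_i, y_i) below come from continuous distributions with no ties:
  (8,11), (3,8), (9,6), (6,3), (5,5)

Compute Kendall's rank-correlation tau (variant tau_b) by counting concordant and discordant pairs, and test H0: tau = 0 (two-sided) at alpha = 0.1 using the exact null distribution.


Step 1: Enumerate the 10 unordered pairs (i,j) with i<j and classify each by sign(x_j-x_i) * sign(y_j-y_i).
  (1,2):dx=-5,dy=-3->C; (1,3):dx=+1,dy=-5->D; (1,4):dx=-2,dy=-8->C; (1,5):dx=-3,dy=-6->C
  (2,3):dx=+6,dy=-2->D; (2,4):dx=+3,dy=-5->D; (2,5):dx=+2,dy=-3->D; (3,4):dx=-3,dy=-3->C
  (3,5):dx=-4,dy=-1->C; (4,5):dx=-1,dy=+2->D
Step 2: C = 5, D = 5, total pairs = 10.
Step 3: tau = (C - D)/(n(n-1)/2) = (5 - 5)/10 = 0.000000.
Step 4: Exact two-sided p-value (enumerate n! = 120 permutations of y under H0): p = 1.000000.
Step 5: alpha = 0.1. fail to reject H0.

tau_b = 0.0000 (C=5, D=5), p = 1.000000, fail to reject H0.


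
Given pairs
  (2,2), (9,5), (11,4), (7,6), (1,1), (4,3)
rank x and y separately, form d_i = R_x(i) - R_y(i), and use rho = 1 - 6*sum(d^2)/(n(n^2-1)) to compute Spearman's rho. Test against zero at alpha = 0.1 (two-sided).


Step 1: Rank x and y separately (midranks; no ties here).
rank(x): 2->2, 9->5, 11->6, 7->4, 1->1, 4->3
rank(y): 2->2, 5->5, 4->4, 6->6, 1->1, 3->3
Step 2: d_i = R_x(i) - R_y(i); compute d_i^2.
  (2-2)^2=0, (5-5)^2=0, (6-4)^2=4, (4-6)^2=4, (1-1)^2=0, (3-3)^2=0
sum(d^2) = 8.
Step 3: rho = 1 - 6*8 / (6*(6^2 - 1)) = 1 - 48/210 = 0.771429.
Step 4: Under H0, t = rho * sqrt((n-2)/(1-rho^2)) = 2.4247 ~ t(4).
Step 5: Two-sided p-value from the t-distribution with 4 df = 0.072397.
Step 6: alpha = 0.1. reject H0.

rho = 0.7714, p = 0.072397, reject H0 at alpha = 0.1.
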